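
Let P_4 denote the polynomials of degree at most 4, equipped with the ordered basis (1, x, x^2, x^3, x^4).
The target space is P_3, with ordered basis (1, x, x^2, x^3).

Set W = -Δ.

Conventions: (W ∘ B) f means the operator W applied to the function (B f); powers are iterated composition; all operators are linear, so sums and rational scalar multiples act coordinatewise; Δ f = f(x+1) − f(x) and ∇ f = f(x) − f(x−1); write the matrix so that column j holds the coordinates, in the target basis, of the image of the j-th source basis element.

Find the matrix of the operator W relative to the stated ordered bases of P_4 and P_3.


image of 1: 0
image of x: -1
image of x^2: -2x - 1
image of x^3: -3x^2 - 3x - 1
image of x^4: -4x^3 - 6x^2 - 4x - 1
each image's coordinates form column j of the matrix

the matrix is [[0, -1, -1, -1, -1]; [0, 0, -2, -3, -4]; [0, 0, 0, -3, -6]; [0, 0, 0, 0, -4]] (rows listed top to bottom)


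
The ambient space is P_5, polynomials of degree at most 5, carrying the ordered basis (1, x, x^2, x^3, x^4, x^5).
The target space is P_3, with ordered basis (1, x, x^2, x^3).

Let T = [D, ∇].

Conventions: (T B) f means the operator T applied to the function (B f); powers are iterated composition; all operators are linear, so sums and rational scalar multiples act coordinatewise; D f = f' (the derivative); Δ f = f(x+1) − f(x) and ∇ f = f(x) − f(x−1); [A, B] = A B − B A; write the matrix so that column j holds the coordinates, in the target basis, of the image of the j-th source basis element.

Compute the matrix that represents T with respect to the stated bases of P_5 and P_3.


image of 1: 0
image of x: 0
image of x^2: 0
image of x^3: 0
image of x^4: 0
image of x^5: 0
each image's coordinates form column j of the matrix

the matrix is [[0, 0, 0, 0, 0, 0]; [0, 0, 0, 0, 0, 0]; [0, 0, 0, 0, 0, 0]; [0, 0, 0, 0, 0, 0]] (rows listed top to bottom)


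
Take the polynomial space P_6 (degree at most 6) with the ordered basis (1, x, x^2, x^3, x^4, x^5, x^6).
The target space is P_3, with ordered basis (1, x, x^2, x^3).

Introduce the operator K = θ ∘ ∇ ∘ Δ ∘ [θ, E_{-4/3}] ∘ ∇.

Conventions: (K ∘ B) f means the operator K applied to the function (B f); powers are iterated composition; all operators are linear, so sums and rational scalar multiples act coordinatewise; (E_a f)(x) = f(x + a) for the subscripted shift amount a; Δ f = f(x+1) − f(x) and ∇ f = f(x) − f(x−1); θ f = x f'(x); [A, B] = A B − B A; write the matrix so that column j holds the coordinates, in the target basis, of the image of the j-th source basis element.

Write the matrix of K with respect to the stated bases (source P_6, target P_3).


image of 1: 0
image of x: 0
image of x^2: 0
image of x^3: 0
image of x^4: 0
image of x^5: 160x
image of x^6: 960x^2 - 1760x
each image's coordinates form column j of the matrix

the matrix is [[0, 0, 0, 0, 0, 0, 0]; [0, 0, 0, 0, 0, 160, -1760]; [0, 0, 0, 0, 0, 0, 960]; [0, 0, 0, 0, 0, 0, 0]] (rows listed top to bottom)


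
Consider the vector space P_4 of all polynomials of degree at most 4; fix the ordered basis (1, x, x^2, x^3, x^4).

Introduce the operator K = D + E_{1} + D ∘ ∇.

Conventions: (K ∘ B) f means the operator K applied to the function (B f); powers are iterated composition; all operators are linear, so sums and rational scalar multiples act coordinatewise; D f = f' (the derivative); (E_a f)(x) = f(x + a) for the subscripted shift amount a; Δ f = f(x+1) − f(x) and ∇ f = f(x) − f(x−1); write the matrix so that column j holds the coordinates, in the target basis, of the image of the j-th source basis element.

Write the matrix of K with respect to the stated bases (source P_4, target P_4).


the matrix is [[1, 2, 3, -2, 5]; [0, 1, 4, 9, -8]; [0, 0, 1, 6, 18]; [0, 0, 0, 1, 8]; [0, 0, 0, 0, 1]] (rows listed top to bottom)

image of 1: 1
image of x: x + 2
image of x^2: x^2 + 4x + 3
image of x^3: x^3 + 6x^2 + 9x - 2
image of x^4: x^4 + 8x^3 + 18x^2 - 8x + 5
each image's coordinates form column j of the matrix


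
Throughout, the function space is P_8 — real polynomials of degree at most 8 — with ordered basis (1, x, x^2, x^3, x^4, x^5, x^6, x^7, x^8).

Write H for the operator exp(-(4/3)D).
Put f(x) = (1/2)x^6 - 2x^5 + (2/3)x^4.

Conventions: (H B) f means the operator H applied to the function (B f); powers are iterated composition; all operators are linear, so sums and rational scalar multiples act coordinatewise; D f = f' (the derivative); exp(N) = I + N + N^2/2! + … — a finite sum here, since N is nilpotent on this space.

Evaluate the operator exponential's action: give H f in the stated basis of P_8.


the result is g(x) = (1/2)x^6 - 6x^5 + (82/3)x^4 - (1696/27)x^3 + (704/9)x^2 - (4096/81)x + 9728/729

order-1 term: -4x^5 + (40/3)x^4 - (32/9)x^3
order-2 term: (40/3)x^4 - (320/9)x^3 + (64/9)x^2
order-3 term: -(640/27)x^3 + (1280/27)x^2 - (512/81)x
order-4 term: (640/27)x^2 - (2560/81)x + 512/243
order-5 term: -(1024/81)x + 2048/243
order-6 term: 2048/729
the series for exp(-(4/3)D) f terminates at order 6
exp(-(4/3)D) f = (1/2)x^6 - 6x^5 + (82/3)x^4 - (1696/27)x^3 + (704/9)x^2 - (4096/81)x + 9728/729


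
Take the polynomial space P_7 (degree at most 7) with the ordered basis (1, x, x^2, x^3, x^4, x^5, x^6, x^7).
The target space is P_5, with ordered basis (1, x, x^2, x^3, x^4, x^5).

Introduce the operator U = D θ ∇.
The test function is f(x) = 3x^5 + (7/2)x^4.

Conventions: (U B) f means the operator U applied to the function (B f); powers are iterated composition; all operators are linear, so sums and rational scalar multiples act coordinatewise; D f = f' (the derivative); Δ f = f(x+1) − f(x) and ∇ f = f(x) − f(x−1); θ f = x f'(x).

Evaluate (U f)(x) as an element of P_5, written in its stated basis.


∇ f = 15x^4 - 16x^3 + 9x^2 - x - 1/2
θ ∇ f = 60x^4 - 48x^3 + 18x^2 - x
D θ ∇ f = 240x^3 - 144x^2 + 36x - 1

g(x) = 240x^3 - 144x^2 + 36x - 1


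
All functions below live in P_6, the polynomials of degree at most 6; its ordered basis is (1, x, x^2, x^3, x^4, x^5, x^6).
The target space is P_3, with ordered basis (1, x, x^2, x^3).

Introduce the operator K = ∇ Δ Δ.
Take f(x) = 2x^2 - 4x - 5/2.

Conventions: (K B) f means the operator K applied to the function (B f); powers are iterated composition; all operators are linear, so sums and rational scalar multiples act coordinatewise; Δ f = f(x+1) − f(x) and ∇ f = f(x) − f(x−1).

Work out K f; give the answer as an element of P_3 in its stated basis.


the image equals g(x) = 0

Δ f = 4x - 2
Δ Δ f = 4
∇ Δ Δ f = 0


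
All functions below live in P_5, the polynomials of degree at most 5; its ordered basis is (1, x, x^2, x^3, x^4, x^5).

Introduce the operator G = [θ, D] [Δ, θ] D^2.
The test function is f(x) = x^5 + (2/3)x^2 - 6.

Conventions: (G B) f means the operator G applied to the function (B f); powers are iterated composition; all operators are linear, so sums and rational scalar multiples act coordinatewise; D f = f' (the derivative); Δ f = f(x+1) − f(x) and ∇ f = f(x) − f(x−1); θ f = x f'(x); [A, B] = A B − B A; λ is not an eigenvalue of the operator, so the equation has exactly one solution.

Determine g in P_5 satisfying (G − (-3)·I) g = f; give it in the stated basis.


g(x) = (1/3)x^5 + (2/9)x^2 + (40/3)x + 34/3

write g with unknown coordinates in the stated basis and equate coefficients in (G − (-3)·I) g = f
solving from the highest basis element down gives g = (1/3)x^5 + (2/9)x^2 + (40/3)x + 34/3
check: G g = -40x - 40
so G g − (-3)·g = x^5 + (2/3)x^2 - 6 = f ✓


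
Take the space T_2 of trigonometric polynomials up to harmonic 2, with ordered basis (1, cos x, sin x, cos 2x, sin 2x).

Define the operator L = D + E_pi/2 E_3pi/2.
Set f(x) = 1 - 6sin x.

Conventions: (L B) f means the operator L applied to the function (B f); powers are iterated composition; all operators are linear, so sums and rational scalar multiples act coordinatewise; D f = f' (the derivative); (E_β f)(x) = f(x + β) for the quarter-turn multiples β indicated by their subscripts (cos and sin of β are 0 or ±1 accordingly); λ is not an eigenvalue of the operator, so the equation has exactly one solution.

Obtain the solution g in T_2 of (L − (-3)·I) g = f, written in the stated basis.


the result is g(x) = 1/4 + (6/17)cos x - (24/17)sin x

write g with unknown coordinates in the stated basis and equate coefficients in (L − (-3)·I) g = f
solving from the highest basis element down gives g = 1/4 + (6/17)cos x - (24/17)sin x
check: L g = 1/4 - (18/17)cos x - (30/17)sin x
so L g − (-3)·g = 1 - 6sin x = f ✓


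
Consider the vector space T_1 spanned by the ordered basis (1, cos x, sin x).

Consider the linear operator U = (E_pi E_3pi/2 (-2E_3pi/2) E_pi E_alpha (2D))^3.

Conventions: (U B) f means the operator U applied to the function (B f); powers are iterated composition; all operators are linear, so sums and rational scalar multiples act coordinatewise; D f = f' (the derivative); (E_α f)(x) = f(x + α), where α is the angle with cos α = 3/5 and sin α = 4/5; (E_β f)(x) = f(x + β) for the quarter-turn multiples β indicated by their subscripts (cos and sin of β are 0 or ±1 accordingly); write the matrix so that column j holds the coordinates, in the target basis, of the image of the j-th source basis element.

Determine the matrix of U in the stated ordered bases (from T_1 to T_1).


image of 1: 0
image of cos x: (2816/125)cos x - (7488/125)sin x
image of sin x: (7488/125)cos x + (2816/125)sin x
each image's coordinates form column j of the matrix

the matrix is [[0, 0, 0]; [0, 2816/125, 7488/125]; [0, -7488/125, 2816/125]] (rows listed top to bottom)


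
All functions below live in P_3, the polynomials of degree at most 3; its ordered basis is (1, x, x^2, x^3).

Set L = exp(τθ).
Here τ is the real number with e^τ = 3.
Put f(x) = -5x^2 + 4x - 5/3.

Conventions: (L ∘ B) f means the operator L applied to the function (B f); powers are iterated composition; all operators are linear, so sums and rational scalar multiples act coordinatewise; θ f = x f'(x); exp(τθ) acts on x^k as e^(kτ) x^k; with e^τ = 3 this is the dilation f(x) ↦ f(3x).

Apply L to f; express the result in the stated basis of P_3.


exp(τθ) x^k = e^(kτ) x^k; with e^τ = 3 this sends x^k to 3^k x^k
x ↦ 3 x
x^2 ↦ 9 x^2
applying this coordinatewise to f: exp(τθ) f = -45x^2 + 12x - 5/3

the result is g(x) = -45x^2 + 12x - 5/3


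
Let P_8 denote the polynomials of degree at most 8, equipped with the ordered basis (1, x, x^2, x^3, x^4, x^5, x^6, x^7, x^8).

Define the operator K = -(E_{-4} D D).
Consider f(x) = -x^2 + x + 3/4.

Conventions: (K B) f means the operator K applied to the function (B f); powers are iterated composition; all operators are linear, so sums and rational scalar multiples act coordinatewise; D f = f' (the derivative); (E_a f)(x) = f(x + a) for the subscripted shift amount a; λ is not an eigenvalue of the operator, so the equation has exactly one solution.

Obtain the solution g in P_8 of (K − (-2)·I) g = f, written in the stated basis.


write g with unknown coordinates in the stated basis and equate coefficients in (K − (-2)·I) g = f
solving from the highest basis element down gives g = -(1/2)x^2 + (1/2)x - 1/8
check: K g = 1
so K g − (-2)·g = -x^2 + x + 3/4 = f ✓

the image equals g(x) = -(1/2)x^2 + (1/2)x - 1/8


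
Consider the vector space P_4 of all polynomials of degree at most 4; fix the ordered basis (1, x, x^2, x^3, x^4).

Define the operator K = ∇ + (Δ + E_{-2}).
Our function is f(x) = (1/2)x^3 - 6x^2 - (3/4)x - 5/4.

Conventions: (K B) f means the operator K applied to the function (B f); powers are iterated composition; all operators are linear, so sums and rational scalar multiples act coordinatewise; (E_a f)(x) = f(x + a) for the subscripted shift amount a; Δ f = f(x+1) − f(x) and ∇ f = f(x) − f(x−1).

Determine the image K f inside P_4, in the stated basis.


∇ f = (3/2)x^2 - (27/2)x + 23/4
Δ f = (3/2)x^2 - (21/2)x - 25/4
E_{-2} f = (1/2)x^3 - 9x^2 + (117/4)x - 111/4
(Δ + E_{-2}) f = (1/2)x^3 - (15/2)x^2 + (75/4)x - 34
(∇ + (Δ + E_{-2})) f = (1/2)x^3 - 6x^2 + (21/4)x - 113/4

the image equals g(x) = (1/2)x^3 - 6x^2 + (21/4)x - 113/4


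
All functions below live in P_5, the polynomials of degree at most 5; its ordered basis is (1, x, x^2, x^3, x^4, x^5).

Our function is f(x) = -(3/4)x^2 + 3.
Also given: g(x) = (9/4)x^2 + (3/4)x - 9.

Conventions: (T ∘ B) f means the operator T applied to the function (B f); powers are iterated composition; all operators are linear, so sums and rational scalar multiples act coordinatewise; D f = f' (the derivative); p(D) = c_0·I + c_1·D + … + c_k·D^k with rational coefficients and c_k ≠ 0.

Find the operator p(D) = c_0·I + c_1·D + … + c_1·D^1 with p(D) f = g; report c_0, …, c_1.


p(D) = -3·I − (1/2)·D, i.e. c_0 = -3, c_1 = -1/2

D^0 f = -(3/4)x^2 + 3
D^1 f = -(3/2)x
matching coefficients of g against c_0 f + c_1 Df + … from the top degree down determines the c_i
solution: c_0 = -3, c_1 = -1/2


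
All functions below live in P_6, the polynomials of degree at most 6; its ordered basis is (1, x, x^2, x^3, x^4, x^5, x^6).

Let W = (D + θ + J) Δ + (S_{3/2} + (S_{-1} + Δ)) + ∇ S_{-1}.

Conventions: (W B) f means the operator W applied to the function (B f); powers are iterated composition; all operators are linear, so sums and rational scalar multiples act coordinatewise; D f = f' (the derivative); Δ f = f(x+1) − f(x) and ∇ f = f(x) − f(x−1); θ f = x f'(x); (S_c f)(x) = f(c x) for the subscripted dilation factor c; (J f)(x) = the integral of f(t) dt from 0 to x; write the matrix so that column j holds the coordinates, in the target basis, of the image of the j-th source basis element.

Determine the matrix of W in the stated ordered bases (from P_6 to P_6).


image of 1: 2
image of x: (3/2)x
image of x^2: (17/4)x^2 + 7x + 2
image of x^3: (27/8)x^3 + (15/2)x^2 + 16x + 3
image of x^4: (113/16)x^4 + 22x^3 + 26x^2 + 25x + 4
image of x^5: (243/32)x^5 + (45/2)x^4 + (220/3)x^3 + (105/2)x^2 + 36x + 5
image of x^6: (857/64)x^6 + 45x^5 + 95x^4 + 165x^3 + 93x^2 + 49x + 6
each image's coordinates form column j of the matrix

the matrix is [[2, 0, 2, 3, 4, 5, 6]; [0, 3/2, 7, 16, 25, 36, 49]; [0, 0, 17/4, 15/2, 26, 105/2, 93]; [0, 0, 0, 27/8, 22, 220/3, 165]; [0, 0, 0, 0, 113/16, 45/2, 95]; [0, 0, 0, 0, 0, 243/32, 45]; [0, 0, 0, 0, 0, 0, 857/64]] (rows listed top to bottom)


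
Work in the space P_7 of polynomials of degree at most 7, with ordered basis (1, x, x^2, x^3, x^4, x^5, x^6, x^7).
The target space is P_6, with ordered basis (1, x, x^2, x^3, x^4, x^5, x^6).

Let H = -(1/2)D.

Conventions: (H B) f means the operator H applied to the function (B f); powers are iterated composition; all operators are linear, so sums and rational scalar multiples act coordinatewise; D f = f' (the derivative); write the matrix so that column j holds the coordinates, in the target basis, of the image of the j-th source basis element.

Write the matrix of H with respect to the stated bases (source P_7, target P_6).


image of 1: 0
image of x: -1/2
image of x^2: -x
image of x^3: -(3/2)x^2
image of x^4: -2x^3
image of x^5: -(5/2)x^4
image of x^6: -3x^5
image of x^7: -(7/2)x^6
each image's coordinates form column j of the matrix

the matrix is [[0, -1/2, 0, 0, 0, 0, 0, 0]; [0, 0, -1, 0, 0, 0, 0, 0]; [0, 0, 0, -3/2, 0, 0, 0, 0]; [0, 0, 0, 0, -2, 0, 0, 0]; [0, 0, 0, 0, 0, -5/2, 0, 0]; [0, 0, 0, 0, 0, 0, -3, 0]; [0, 0, 0, 0, 0, 0, 0, -7/2]] (rows listed top to bottom)


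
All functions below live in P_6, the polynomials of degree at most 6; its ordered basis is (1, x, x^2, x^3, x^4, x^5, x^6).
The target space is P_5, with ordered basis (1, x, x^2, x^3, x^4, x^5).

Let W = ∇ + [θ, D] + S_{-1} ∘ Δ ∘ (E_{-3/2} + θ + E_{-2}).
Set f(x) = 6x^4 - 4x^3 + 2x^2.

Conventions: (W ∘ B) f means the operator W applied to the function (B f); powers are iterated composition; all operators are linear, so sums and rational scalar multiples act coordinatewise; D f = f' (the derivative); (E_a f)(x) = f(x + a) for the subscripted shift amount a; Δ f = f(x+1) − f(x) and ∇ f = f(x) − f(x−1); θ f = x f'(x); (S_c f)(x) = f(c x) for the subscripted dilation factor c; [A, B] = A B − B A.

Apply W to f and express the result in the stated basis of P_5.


∇ f = 24x^3 - 48x^2 + 40x - 12
D f = 24x^3 - 12x^2 + 4x
θ D f = 72x^3 - 24x^2 + 4x
θ f = 24x^4 - 12x^3 + 4x^2
D θ f = 96x^3 - 36x^2 + 8x
[θ, D] f = -24x^3 + 12x^2 - 4x
E_{-3/2} f = 6x^4 - 40x^3 + 101x^2 - 114x + 387/8
θ f = 24x^4 - 12x^3 + 4x^2
E_{-2} f = 6x^4 - 52x^3 + 170x^2 - 248x + 136
(E_{-3/2} + θ + E_{-2}) f = 36x^4 - 104x^3 + 275x^2 - 362x + 1475/8
Δ (E_{-3/2} + θ + E_{-2}) f = 144x^3 - 96x^2 + 382x - 155
S_{-1} Δ (E_{-3/2} + θ + E_{-2}) f = -144x^3 - 96x^2 - 382x - 155
(∇ + [θ, D] + S_{-1} ∘ Δ ∘ (E_{-3/2} + θ + E_{-2})) f = -144x^3 - 132x^2 - 346x - 167

g(x) = -144x^3 - 132x^2 - 346x - 167


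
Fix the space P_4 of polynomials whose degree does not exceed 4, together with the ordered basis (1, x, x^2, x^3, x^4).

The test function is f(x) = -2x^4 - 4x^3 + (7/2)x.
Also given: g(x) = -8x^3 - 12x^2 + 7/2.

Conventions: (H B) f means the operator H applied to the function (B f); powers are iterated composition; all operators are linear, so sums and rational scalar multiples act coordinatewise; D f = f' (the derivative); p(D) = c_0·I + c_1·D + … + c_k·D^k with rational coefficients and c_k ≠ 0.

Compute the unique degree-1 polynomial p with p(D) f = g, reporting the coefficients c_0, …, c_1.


D^0 f = -2x^4 - 4x^3 + (7/2)x
D^1 f = -8x^3 - 12x^2 + 7/2
matching coefficients of g against c_0 f + c_1 Df + … from the top degree down determines the c_i
solution: c_0 = 0, c_1 = 1

p(D) = D, i.e. c_0 = 0, c_1 = 1


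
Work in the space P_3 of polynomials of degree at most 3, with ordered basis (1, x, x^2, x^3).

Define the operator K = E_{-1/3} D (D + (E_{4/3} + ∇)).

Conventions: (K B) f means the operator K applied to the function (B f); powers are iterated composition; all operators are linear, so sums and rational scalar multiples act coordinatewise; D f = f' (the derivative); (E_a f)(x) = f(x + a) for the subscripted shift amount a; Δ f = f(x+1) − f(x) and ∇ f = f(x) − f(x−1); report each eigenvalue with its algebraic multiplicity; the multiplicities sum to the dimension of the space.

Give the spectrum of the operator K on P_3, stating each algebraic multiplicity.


λ = 0 (multiplicity 4)

image of 1: 0
image of x: 1
image of x^2: 2x + 6
image of x^3: 3x^2 + 18x - 4
the matrix is upper triangular; its diagonal is (0, 0, 0, 0)
for a triangular matrix the eigenvalues are the diagonal entries, with algebraic multiplicity their repetition count


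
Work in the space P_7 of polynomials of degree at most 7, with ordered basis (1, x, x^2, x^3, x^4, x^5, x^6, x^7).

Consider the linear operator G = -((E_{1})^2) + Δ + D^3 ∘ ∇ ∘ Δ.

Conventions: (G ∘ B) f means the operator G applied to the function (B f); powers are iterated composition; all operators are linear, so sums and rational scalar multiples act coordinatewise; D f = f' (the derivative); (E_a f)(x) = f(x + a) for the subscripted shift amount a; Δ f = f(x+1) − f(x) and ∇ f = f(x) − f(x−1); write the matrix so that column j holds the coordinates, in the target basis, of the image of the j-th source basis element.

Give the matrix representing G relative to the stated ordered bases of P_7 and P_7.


image of 1: -1
image of x: -x - 1
image of x^2: -x^2 - 2x - 3
image of x^3: -x^3 - 3x^2 - 9x - 7
image of x^4: -x^4 - 4x^3 - 18x^2 - 28x - 15
image of x^5: -x^5 - 5x^4 - 30x^3 - 70x^2 - 75x + 89
image of x^6: -x^6 - 6x^5 - 45x^4 - 140x^3 - 225x^2 + 534x - 63
image of x^7: -x^7 - 7x^6 - 63x^5 - 245x^4 - 525x^3 + 1869x^2 - 441x + 293
each image's coordinates form column j of the matrix

the matrix is [[-1, -1, -3, -7, -15, 89, -63, 293]; [0, -1, -2, -9, -28, -75, 534, -441]; [0, 0, -1, -3, -18, -70, -225, 1869]; [0, 0, 0, -1, -4, -30, -140, -525]; [0, 0, 0, 0, -1, -5, -45, -245]; [0, 0, 0, 0, 0, -1, -6, -63]; [0, 0, 0, 0, 0, 0, -1, -7]; [0, 0, 0, 0, 0, 0, 0, -1]] (rows listed top to bottom)


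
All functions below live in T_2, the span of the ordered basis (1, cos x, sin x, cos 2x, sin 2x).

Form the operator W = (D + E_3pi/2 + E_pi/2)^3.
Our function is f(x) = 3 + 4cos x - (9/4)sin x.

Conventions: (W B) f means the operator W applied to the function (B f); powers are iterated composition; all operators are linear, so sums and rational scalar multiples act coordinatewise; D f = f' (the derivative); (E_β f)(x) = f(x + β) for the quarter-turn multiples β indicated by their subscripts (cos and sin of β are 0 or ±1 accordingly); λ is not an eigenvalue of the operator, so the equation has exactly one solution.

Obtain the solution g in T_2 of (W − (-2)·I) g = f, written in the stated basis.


the image equals g(x) = 3/10 + (23/20)cos x - (17/10)sin x

write g with unknown coordinates in the stated basis and equate coefficients in (W − (-2)·I) g = f
solving from the highest basis element down gives g = 3/10 + (23/20)cos x - (17/10)sin x
check: W g = 12/5 + (17/10)cos x + (23/20)sin x
so W g − (-2)·g = 3 + 4cos x - (9/4)sin x = f ✓


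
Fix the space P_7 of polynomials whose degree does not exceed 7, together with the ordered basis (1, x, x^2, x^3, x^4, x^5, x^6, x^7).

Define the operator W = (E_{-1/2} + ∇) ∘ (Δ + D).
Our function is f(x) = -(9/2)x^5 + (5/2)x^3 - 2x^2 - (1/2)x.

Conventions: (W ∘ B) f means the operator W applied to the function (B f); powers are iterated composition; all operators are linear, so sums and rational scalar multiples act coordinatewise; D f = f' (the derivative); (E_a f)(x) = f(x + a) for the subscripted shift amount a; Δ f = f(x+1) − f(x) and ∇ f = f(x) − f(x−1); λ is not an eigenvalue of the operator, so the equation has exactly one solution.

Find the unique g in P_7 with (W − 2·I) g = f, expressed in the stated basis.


write g with unknown coordinates in the stated basis and equate coefficients in (W − 2·I) g = f
solving from the highest basis element down gives g = (9/4)x^5 + (45/4)x^4 + (155/2)x^3 + (1249/4)x^2 + (15351/16)x + 88067/64
check: W g = (45/2)x^4 + (315/2)x^3 + (1245/2)x^2 + (15347/8)x + 88067/32
so W g − 2·g = -(9/2)x^5 + (5/2)x^3 - 2x^2 - (1/2)x = f ✓

the result is g(x) = (9/4)x^5 + (45/4)x^4 + (155/2)x^3 + (1249/4)x^2 + (15351/16)x + 88067/64


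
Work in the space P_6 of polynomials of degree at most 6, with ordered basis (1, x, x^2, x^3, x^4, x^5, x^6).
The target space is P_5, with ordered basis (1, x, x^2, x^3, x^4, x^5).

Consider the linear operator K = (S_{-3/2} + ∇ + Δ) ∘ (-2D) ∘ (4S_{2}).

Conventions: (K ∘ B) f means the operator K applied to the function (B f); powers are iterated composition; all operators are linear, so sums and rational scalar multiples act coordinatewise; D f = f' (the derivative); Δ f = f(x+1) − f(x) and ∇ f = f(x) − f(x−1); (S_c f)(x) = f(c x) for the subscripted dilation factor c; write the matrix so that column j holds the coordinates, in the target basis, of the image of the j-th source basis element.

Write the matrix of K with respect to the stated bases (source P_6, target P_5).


the matrix is [[0, -16, -128, 0, -1024, 0, -6144]; [0, 0, 96, -768, 0, -10240, 0]; [0, 0, 0, -432, -3072, 0, -61440]; [0, 0, 0, 0, 1728, -10240, 0]; [0, 0, 0, 0, 0, -6480, -30720]; [0, 0, 0, 0, 0, 0, 23328]] (rows listed top to bottom)

image of 1: 0
image of x: -16
image of x^2: 96x - 128
image of x^3: -432x^2 - 768x
image of x^4: 1728x^3 - 3072x^2 - 1024
image of x^5: -6480x^4 - 10240x^3 - 10240x
image of x^6: 23328x^5 - 30720x^4 - 61440x^2 - 6144
each image's coordinates form column j of the matrix


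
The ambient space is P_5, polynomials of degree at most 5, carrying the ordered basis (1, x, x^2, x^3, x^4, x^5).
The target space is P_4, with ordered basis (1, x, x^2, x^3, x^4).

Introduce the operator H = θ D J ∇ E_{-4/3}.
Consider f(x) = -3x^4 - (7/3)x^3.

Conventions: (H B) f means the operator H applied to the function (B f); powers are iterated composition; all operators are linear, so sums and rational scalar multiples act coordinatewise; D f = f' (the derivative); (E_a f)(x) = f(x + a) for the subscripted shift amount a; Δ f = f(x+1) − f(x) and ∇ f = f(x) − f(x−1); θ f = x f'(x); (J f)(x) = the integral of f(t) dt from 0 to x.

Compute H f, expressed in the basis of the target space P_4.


the result is g(x) = -36x^3 + 118x^2 - (295/3)x

E_{-4/3} f = -3x^4 + (41/3)x^3 - (68/3)x^2 + 16x - 320/81
∇ E_{-4/3} f = -12x^3 + 59x^2 - (295/3)x + 166/3
J ∇ E_{-4/3} f = -3x^4 + (59/3)x^3 - (295/6)x^2 + (166/3)x
D (J ∇ E_{-4/3}) f = -12x^3 + 59x^2 - (295/3)x + 166/3
θ D (J ∇ E_{-4/3}) f = -36x^3 + 118x^2 - (295/3)x


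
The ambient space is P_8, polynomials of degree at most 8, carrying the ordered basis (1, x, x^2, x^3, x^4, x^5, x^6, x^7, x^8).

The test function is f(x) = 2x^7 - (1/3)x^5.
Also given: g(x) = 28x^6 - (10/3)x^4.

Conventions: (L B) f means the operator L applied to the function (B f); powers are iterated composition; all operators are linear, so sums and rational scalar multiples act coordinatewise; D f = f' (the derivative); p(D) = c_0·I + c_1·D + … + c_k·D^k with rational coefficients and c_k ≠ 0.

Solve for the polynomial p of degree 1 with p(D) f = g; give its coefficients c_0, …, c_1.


D^0 f = 2x^7 - (1/3)x^5
D^1 f = 14x^6 - (5/3)x^4
matching coefficients of g against c_0 f + c_1 Df + … from the top degree down determines the c_i
solution: c_0 = 0, c_1 = 2

c_0 = 0, c_1 = 2


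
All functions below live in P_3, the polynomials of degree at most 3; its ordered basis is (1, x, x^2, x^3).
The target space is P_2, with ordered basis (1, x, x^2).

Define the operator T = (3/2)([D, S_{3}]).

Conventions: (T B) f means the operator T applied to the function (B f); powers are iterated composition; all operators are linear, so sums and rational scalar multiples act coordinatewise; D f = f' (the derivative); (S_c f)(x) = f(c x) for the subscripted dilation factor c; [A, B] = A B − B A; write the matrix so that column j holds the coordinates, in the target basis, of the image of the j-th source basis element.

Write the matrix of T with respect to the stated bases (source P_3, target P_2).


image of 1: 0
image of x: 3
image of x^2: 18x
image of x^3: 81x^2
each image's coordinates form column j of the matrix

the matrix is [[0, 3, 0, 0]; [0, 0, 18, 0]; [0, 0, 0, 81]] (rows listed top to bottom)


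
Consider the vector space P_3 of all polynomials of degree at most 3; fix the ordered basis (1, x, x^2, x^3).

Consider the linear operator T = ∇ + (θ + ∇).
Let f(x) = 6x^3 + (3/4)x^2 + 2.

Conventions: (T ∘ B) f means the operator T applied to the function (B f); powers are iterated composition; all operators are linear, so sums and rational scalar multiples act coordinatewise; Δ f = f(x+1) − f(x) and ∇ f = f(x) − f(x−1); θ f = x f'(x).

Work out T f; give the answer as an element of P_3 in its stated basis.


∇ f = 18x^2 - (33/2)x + 21/4
θ f = 18x^3 + (3/2)x^2
∇ f = 18x^2 - (33/2)x + 21/4
(θ + ∇) f = 18x^3 + (39/2)x^2 - (33/2)x + 21/4
(∇ + (θ + ∇)) f = 18x^3 + (75/2)x^2 - 33x + 21/2

the image equals g(x) = 18x^3 + (75/2)x^2 - 33x + 21/2


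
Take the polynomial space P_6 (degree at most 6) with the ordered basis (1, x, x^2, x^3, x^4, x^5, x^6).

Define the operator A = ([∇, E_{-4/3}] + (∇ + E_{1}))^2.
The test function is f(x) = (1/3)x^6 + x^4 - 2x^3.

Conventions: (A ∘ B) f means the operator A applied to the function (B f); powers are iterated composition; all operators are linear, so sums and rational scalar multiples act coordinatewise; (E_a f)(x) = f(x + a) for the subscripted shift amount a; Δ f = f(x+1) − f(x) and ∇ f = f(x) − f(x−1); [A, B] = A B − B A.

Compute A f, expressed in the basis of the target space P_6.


the image equals g(x) = (1/3)x^6 + 8x^5 + 41x^4 + (122/3)x^3 + 184x^2 - 24x + 200/3

E_{-4/3} f = (1/3)x^6 - (8/3)x^5 + (89/9)x^4 - (1874/81)x^3 + (2792/81)x^2 - (6944/243)x + 21376/2187
∇ E_{-4/3} f = 2x^5 - (55/3)x^4 + (656/9)x^3 - (4331/27)x^2 + (15652/81)x - 24074/243
∇ f = 2x^5 - 5x^4 + (32/3)x^3 - 17x^2 + 12x - 10/3
E_{-4/3} ∇ f = 2x^5 - (55/3)x^4 + (656/9)x^3 - (4331/27)x^2 + (15652/81)x - 24074/243
[∇, E_{-4/3}] f = 0
∇ f = 2x^5 - 5x^4 + (32/3)x^3 - 17x^2 + 12x - 10/3
E_{1} f = (1/3)x^6 + 2x^5 + 6x^4 + (26/3)x^3 + 5x^2 - 2/3
(∇ + E_{1}) f = (1/3)x^6 + 4x^5 + x^4 + (58/3)x^3 - 12x^2 + 12x - 4
([∇, E_{-4/3}] + (∇ + E_{1})) f = (1/3)x^6 + 4x^5 + x^4 + (58/3)x^3 - 12x^2 + 12x - 4
E_{-4/3} ([∇, E_{-4/3}] + (∇ + E_{1})) f = (1/3)x^6 + (4/3)x^5 - (151/9)x^4 + (5614/81)x^3 - (12772/81)x^2 + (46756/243)x - 216476/2187
∇ E_{-4/3} ([∇, E_{-4/3}] + (∇ + E_{1})) f = 2x^5 + (5/3)x^4 - (664/9)x^3 + (8557/27)x^2 - (48200/81)x + 106234/243
∇ ([∇, E_{-4/3}] + (∇ + E_{1})) f = 2x^5 + 15x^4 - (88/3)x^3 + 87x^2 - 96x + 46
E_{-4/3} ∇ ([∇, E_{-4/3}] + (∇ + E_{1})) f = 2x^5 + (5/3)x^4 - (664/9)x^3 + (8557/27)x^2 - (48200/81)x + 106234/243
[∇, E_{-4/3}] ([∇, E_{-4/3}] + (∇ + E_{1})) f = 0
∇ ([∇, E_{-4/3}] + (∇ + E_{1})) f = 2x^5 + 15x^4 - (88/3)x^3 + 87x^2 - 96x + 46
E_{1} ([∇, E_{-4/3}] + (∇ + E_{1})) f = (1/3)x^6 + 6x^5 + 26x^4 + 70x^3 + 97x^2 + 72x + 62/3
(∇ + E_{1}) ([∇, E_{-4/3}] + (∇ + E_{1})) f = (1/3)x^6 + 8x^5 + 41x^4 + (122/3)x^3 + 184x^2 - 24x + 200/3
([∇, E_{-4/3}] + (∇ + E_{1})) ([∇, E_{-4/3}] + (∇ + E_{1})) f = (1/3)x^6 + 8x^5 + 41x^4 + (122/3)x^3 + 184x^2 - 24x + 200/3


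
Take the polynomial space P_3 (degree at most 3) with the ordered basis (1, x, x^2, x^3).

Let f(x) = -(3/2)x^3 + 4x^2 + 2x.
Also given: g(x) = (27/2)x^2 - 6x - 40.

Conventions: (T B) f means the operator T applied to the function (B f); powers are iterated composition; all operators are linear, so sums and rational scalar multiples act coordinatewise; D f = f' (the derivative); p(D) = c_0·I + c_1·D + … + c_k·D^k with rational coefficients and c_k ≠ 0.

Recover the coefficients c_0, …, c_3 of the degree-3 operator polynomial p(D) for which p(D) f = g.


c_0 = 0, c_1 = -3, c_2 = -2, c_3 = 2

D^0 f = -(3/2)x^3 + 4x^2 + 2x
D^1 f = -(9/2)x^2 + 8x + 2
D^2 f = -9x + 8
D^3 f = -9
matching coefficients of g against c_0 f + c_1 Df + … from the top degree down determines the c_i
solution: c_0 = 0, c_1 = -3, c_2 = -2, c_3 = 2


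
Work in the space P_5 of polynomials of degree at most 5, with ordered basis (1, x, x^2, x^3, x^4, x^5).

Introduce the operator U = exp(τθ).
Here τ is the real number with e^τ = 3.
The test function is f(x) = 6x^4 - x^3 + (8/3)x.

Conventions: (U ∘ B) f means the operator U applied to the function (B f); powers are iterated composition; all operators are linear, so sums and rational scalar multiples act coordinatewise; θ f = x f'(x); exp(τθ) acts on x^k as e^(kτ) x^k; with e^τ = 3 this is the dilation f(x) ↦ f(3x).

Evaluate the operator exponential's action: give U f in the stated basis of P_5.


exp(τθ) x^k = e^(kτ) x^k; with e^τ = 3 this sends x^k to 3^k x^k
x ↦ 3 x
x^3 ↦ 27 x^3
x^4 ↦ 81 x^4
applying this coordinatewise to f: exp(τθ) f = 486x^4 - 27x^3 + 8x

g(x) = 486x^4 - 27x^3 + 8x


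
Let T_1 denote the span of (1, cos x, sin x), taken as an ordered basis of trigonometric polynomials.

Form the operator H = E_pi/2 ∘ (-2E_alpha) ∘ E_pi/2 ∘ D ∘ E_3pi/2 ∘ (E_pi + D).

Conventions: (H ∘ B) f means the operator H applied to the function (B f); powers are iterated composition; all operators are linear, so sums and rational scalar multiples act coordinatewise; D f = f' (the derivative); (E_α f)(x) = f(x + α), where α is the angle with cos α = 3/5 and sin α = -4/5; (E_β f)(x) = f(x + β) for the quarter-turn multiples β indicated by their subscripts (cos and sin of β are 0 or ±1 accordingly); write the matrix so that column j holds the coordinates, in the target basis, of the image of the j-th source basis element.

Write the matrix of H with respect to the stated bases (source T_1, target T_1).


image of 1: 0
image of cos x: (2/5)cos x - (14/5)sin x
image of sin x: (14/5)cos x + (2/5)sin x
each image's coordinates form column j of the matrix

the matrix is [[0, 0, 0]; [0, 2/5, 14/5]; [0, -14/5, 2/5]] (rows listed top to bottom)


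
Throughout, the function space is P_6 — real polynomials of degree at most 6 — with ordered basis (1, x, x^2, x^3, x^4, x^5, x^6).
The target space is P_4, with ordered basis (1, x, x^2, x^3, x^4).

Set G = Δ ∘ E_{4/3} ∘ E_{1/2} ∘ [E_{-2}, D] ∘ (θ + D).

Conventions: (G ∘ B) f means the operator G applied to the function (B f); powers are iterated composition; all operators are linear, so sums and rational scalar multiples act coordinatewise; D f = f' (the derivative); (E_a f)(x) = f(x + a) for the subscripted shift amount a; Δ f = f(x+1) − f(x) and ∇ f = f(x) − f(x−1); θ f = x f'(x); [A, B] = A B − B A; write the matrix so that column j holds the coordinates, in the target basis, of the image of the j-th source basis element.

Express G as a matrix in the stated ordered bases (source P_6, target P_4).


image of 1: 0
image of x: 0
image of x^2: 0
image of x^3: 0
image of x^4: 0
image of x^5: 0
image of x^6: 0
each image's coordinates form column j of the matrix

the matrix is [[0, 0, 0, 0, 0, 0, 0]; [0, 0, 0, 0, 0, 0, 0]; [0, 0, 0, 0, 0, 0, 0]; [0, 0, 0, 0, 0, 0, 0]; [0, 0, 0, 0, 0, 0, 0]] (rows listed top to bottom)


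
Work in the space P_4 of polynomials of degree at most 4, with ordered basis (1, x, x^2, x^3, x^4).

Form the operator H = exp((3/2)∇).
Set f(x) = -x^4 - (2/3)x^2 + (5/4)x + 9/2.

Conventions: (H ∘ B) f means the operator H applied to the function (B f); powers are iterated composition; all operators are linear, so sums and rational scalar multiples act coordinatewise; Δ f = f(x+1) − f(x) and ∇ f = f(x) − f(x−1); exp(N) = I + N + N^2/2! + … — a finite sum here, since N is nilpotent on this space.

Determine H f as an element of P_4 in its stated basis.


order-1 term: -6x^3 + 9x^2 - 8x + 35/8
order-2 term: -(27/2)x^2 + 27x - 69/4
order-3 term: -(27/2)x + 81/4
order-4 term: -81/16
the series for exp((3/2)∇) f terminates at order 4
exp((3/2)∇) f = -x^4 - 6x^3 - (31/6)x^2 + (27/4)x + 109/16

g(x) = -x^4 - 6x^3 - (31/6)x^2 + (27/4)x + 109/16


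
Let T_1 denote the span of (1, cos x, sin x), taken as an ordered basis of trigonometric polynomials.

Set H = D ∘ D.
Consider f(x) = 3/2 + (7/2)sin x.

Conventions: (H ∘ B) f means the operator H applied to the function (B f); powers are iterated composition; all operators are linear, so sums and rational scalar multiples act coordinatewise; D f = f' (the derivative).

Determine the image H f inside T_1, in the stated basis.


D f = (7/2)cos x
D D f = -(7/2)sin x

g(x) = -(7/2)sin x


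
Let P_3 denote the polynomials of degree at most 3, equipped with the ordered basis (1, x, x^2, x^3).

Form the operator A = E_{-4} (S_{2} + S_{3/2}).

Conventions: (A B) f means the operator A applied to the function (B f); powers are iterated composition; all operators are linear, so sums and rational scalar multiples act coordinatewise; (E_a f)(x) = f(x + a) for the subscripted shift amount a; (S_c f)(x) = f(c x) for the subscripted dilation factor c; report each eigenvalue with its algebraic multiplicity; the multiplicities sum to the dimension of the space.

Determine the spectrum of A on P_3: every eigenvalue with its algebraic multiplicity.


image of 1: 2
image of x: (7/2)x - 14
image of x^2: (25/4)x^2 - 50x + 100
image of x^3: (91/8)x^3 - (273/2)x^2 + 546x - 728
the matrix is upper triangular; its diagonal is (2, 7/2, 25/4, 91/8)
for a triangular matrix the eigenvalues are the diagonal entries, with algebraic multiplicity their repetition count

λ = 2 (multiplicity 1), λ = 7/2 (multiplicity 1), λ = 25/4 (multiplicity 1), λ = 91/8 (multiplicity 1)


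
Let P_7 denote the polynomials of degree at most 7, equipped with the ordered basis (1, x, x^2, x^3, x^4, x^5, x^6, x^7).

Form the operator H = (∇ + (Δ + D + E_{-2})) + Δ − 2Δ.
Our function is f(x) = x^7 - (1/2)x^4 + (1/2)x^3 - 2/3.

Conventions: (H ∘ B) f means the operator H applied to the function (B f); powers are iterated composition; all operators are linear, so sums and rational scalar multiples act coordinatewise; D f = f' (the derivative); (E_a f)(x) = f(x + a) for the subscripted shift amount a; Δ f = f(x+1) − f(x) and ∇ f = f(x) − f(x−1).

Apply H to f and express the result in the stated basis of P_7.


∇ f = 7x^6 - 21x^5 + 35x^4 - 37x^3 + (51/2)x^2 - (21/2)x + 2
Δ f = 7x^6 + 21x^5 + 35x^4 + 33x^3 + (39/2)x^2 + (13/2)x + 1
D f = 7x^6 - 2x^3 + (3/2)x^2
E_{-2} f = x^7 - 14x^6 + 84x^5 - (561/2)x^4 + (1129/2)x^3 - 687x^2 + 470x - 422/3
(Δ + D + E_{-2}) f = x^7 + 105x^5 - (491/2)x^4 + (1191/2)x^3 - 666x^2 + (953/2)x - 419/3
(∇ + (Δ + D + E_{-2})) f = x^7 + 7x^6 + 84x^5 - (421/2)x^4 + (1117/2)x^3 - (1281/2)x^2 + 466x - 413/3
Δ f = 7x^6 + 21x^5 + 35x^4 + 33x^3 + (39/2)x^2 + (13/2)x + 1
Δ f = 7x^6 + 21x^5 + 35x^4 + 33x^3 + (39/2)x^2 + (13/2)x + 1
(-2Δ) f = -14x^6 - 42x^5 - 70x^4 - 66x^3 - 39x^2 - 13x - 2
((∇ + (Δ + D + E_{-2})) + Δ − 2Δ) f = x^7 + 63x^5 - (491/2)x^4 + (1051/2)x^3 - 660x^2 + (919/2)x - 416/3

g(x) = x^7 + 63x^5 - (491/2)x^4 + (1051/2)x^3 - 660x^2 + (919/2)x - 416/3


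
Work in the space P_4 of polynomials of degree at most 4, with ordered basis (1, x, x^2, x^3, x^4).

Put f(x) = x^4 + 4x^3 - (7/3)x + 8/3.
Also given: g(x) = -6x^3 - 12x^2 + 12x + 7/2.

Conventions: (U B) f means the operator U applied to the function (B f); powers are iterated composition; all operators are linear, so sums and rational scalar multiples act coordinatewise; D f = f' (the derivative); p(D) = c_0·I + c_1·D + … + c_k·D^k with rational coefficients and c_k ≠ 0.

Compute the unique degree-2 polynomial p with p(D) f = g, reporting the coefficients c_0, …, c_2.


p(D) = -(3/2)·D + (1/2)·D^2, i.e. c_0 = 0, c_1 = -3/2, c_2 = 1/2

D^0 f = x^4 + 4x^3 - (7/3)x + 8/3
D^1 f = 4x^3 + 12x^2 - 7/3
D^2 f = 12x^2 + 24x
matching coefficients of g against c_0 f + c_1 Df + … from the top degree down determines the c_i
solution: c_0 = 0, c_1 = -3/2, c_2 = 1/2


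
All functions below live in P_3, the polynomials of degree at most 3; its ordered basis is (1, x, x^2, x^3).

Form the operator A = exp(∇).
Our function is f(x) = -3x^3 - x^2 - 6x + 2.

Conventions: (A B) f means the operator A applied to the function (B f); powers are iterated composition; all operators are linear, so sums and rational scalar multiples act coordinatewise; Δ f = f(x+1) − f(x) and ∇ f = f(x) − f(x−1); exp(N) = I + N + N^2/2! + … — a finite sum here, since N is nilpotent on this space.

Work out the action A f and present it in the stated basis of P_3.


g(x) = -3x^3 - 10x^2 - 8x - 1

order-1 term: -9x^2 + 7x - 8
order-2 term: -9x + 8
order-3 term: -3
the series for exp(∇) f terminates at order 3
exp(∇) f = -3x^3 - 10x^2 - 8x - 1


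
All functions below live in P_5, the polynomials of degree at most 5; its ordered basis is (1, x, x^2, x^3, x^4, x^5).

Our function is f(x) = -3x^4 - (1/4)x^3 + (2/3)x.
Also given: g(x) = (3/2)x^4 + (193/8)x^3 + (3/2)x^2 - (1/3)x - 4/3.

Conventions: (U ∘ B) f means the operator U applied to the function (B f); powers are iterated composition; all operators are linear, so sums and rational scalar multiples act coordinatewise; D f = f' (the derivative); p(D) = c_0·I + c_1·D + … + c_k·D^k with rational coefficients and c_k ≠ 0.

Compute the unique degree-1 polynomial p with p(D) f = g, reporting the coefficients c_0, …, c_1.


D^0 f = -3x^4 - (1/4)x^3 + (2/3)x
D^1 f = -12x^3 - (3/4)x^2 + 2/3
matching coefficients of g against c_0 f + c_1 Df + … from the top degree down determines the c_i
solution: c_0 = -1/2, c_1 = -2

p(D) = -(1/2)·I − 2·D, i.e. c_0 = -1/2, c_1 = -2


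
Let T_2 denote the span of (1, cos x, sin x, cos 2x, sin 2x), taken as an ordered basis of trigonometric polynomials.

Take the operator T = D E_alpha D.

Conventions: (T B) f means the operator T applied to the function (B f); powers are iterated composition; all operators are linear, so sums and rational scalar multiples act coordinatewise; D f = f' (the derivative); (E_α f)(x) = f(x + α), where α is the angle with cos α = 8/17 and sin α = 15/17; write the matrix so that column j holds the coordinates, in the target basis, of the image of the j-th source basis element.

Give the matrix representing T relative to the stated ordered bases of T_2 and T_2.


image of 1: 0
image of cos x: -(8/17)cos x + (15/17)sin x
image of sin x: -(15/17)cos x - (8/17)sin x
image of cos 2x: (644/289)cos 2x + (960/289)sin 2x
image of sin 2x: -(960/289)cos 2x + (644/289)sin 2x
each image's coordinates form column j of the matrix

the matrix is [[0, 0, 0, 0, 0]; [0, -8/17, -15/17, 0, 0]; [0, 15/17, -8/17, 0, 0]; [0, 0, 0, 644/289, -960/289]; [0, 0, 0, 960/289, 644/289]] (rows listed top to bottom)
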